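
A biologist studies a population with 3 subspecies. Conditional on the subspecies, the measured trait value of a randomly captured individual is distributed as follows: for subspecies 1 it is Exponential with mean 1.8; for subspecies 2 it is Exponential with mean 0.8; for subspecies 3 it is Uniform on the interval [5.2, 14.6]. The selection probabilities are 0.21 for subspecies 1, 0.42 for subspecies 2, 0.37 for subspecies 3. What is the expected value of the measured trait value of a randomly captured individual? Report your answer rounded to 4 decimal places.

Component means — 1: 1.8; 2: 0.8; 3: 9.9.
E[X] = 0.21·1.8 + 0.42·0.8 + 0.37·9.9 = 4.377.

4.3770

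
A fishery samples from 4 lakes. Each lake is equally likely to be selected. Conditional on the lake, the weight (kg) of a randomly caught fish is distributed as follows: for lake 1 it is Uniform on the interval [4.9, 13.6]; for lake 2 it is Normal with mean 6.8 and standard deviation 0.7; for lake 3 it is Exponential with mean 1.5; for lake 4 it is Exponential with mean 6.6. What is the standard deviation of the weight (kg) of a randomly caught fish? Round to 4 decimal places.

Per component, 1: μ=9.25, E[X²]=91.87; 2: μ=6.8, E[X²]=46.73; 3: μ=1.5, E[X²]=4.5; 4: μ=6.6, E[X²]=87.12.
E[X] = 0.25·9.25 + 0.25·6.8 + 0.25·1.5 + 0.25·6.6 = 6.0375.
E[X²] = 0.25·91.87 + 0.25·46.73 + 0.25·4.5 + 0.25·87.12 = 57.555.
Var(X) = E[X²] − (E[X])² = 57.555 − 36.4514 = 21.1036.
SD(X) = √21.1036 = 4.59386.

4.5939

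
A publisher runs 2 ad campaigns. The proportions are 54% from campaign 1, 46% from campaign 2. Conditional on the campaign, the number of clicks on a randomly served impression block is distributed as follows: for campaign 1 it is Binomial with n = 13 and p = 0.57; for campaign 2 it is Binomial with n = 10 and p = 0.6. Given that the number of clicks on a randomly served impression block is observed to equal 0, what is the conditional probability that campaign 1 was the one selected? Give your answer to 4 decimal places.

Likelihoods P(X=0 | ·): 1: 1.71826e-05; 2: 0.000104858.
Posterior ∝ prior × likelihood. Numerator for 1: 0.54·1.71826e-05 = 9.27863e-06.
Normalizing constant: 0.54·1.71826e-05 + 0.46·0.000104858 = 5.75131e-05.
P(1 | observation) = 9.27863e-06 / 5.75131e-05 = 0.161331.

0.1613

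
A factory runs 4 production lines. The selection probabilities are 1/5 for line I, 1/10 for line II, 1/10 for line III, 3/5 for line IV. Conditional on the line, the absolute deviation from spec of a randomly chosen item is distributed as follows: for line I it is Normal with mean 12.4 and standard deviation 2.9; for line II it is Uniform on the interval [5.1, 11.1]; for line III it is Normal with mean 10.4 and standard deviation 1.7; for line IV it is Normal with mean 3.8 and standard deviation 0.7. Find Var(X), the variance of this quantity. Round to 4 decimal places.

Per component, I: μ=12.4, E[X²]=162.17; II: μ=8.1, E[X²]=68.61; III: μ=10.4, E[X²]=111.05; IV: μ=3.8, E[X²]=14.93.
E[X] = 0.2·12.4 + 0.1·8.1 + 0.1·10.4 + 0.6·3.8 = 6.61.
E[X²] = 0.2·162.17 + 0.1·68.61 + 0.1·111.05 + 0.6·14.93 = 59.358.
Var(X) = E[X²] − (E[X])² = 59.358 − 43.6921 = 15.6659.

15.6659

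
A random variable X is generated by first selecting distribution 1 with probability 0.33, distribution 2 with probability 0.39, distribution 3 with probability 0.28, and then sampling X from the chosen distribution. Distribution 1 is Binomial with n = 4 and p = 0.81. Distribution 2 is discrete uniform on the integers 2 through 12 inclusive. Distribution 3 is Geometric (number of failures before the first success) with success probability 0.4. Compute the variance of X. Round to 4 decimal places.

Per component, 1: μ=3.24, E[X²]=11.1132; 2: μ=7, E[X²]=59; 3: μ=1.5, E[X²]=6.
E[X] = 0.33·3.24 + 0.39·7 + 0.28·1.5 = 4.2192.
E[X²] = 0.33·11.1132 + 0.39·59 + 0.28·6 = 28.3574.
Var(X) = E[X²] − (E[X])² = 28.3574 − 17.8016 = 10.5557.

10.5557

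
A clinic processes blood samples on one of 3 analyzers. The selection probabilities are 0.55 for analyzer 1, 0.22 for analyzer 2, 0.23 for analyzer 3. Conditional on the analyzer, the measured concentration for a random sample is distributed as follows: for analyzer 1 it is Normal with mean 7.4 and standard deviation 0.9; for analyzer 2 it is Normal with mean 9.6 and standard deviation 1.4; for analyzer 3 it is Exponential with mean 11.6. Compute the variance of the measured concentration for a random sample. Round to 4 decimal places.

34.8450

Per component, 1: μ=7.4, E[X²]=55.57; 2: μ=9.6, E[X²]=94.12; 3: μ=11.6, E[X²]=269.12.
E[X] = 0.55·7.4 + 0.22·9.6 + 0.23·11.6 = 8.85.
E[X²] = 0.55·55.57 + 0.22·94.12 + 0.23·269.12 = 113.168.
Var(X) = E[X²] − (E[X])² = 113.168 − 78.3225 = 34.845.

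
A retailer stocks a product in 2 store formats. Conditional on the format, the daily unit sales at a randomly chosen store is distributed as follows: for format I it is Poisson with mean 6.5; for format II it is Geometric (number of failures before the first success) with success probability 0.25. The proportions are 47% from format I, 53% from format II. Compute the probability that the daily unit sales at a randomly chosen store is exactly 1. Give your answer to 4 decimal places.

0.1040

Conditional on each format, P(X = 1): I: 0.00977235; II: 0.1875.
By total probability, P(X = 1) = 0.47·0.00977235 + 0.53·0.1875 = 0.103968.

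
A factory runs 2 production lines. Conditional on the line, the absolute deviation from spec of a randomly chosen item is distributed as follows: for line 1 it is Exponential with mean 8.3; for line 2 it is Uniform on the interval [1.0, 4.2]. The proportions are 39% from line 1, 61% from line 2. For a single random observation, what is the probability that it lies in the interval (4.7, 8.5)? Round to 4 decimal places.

0.0813

Conditional on each line, P(4.7 < X < 8.5): 1: 0.208521; 2: 0.
By total probability, P(4.7 < X < 8.5) = 0.39·0.208521 + 0.61·0 = 0.0813231.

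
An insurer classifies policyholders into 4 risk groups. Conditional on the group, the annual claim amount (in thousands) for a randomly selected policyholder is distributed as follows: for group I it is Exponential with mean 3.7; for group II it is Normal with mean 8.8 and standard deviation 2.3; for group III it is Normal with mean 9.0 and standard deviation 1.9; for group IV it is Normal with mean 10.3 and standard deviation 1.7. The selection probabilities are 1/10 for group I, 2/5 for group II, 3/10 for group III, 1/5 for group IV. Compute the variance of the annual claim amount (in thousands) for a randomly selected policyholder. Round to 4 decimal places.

8.1865

Per component, I: μ=3.7, E[X²]=27.38; II: μ=8.8, E[X²]=82.73; III: μ=9, E[X²]=84.61; IV: μ=10.3, E[X²]=108.98.
E[X] = 0.1·3.7 + 0.4·8.8 + 0.3·9 + 0.2·10.3 = 8.65.
E[X²] = 0.1·27.38 + 0.4·82.73 + 0.3·84.61 + 0.2·108.98 = 83.009.
Var(X) = E[X²] − (E[X])² = 83.009 − 74.8225 = 8.1865.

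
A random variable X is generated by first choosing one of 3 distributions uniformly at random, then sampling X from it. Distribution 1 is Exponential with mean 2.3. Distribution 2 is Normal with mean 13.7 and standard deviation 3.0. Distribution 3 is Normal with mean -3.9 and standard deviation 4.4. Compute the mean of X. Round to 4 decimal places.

Component means — 1: 2.3; 2: 13.7; 3: -3.9.
E[X] = 0.333333·2.3 + 0.333333·13.7 + 0.333333·-3.9 = 4.03333.

4.0333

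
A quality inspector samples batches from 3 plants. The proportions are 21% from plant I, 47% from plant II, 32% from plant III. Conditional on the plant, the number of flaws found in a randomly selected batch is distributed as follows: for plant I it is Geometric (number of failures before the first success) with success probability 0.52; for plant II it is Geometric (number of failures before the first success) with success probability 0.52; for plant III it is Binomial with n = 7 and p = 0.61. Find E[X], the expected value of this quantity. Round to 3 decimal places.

1.994

Component means — I: 0.923077; II: 0.923077; III: 4.27.
E[X] = 0.21·0.923077 + 0.47·0.923077 + 0.32·4.27 = 1.99409.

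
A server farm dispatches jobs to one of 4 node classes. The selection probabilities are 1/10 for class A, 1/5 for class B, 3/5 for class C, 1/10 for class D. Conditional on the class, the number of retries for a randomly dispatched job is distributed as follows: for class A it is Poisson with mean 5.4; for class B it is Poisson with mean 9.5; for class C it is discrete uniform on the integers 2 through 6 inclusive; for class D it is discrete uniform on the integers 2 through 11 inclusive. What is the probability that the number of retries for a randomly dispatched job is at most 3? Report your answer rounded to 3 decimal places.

Conditional on each class, P(X ≤ 3): A: 0.213291; B: 0.0148596; C: 0.4; D: 0.2.
By total probability, P(X ≤ 3) = 0.1·0.213291 + 0.2·0.0148596 + 0.6·0.4 + 0.1·0.2 = 0.284301.

0.284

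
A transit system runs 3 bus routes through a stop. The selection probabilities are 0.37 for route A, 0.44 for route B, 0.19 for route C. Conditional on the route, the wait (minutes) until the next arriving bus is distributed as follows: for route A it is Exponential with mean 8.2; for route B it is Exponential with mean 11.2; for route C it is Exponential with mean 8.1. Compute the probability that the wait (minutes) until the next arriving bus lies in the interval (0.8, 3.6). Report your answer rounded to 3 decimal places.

Conditional on each route, P(0.8 < X < 3.6): A: 0.262382; B: 0.20595; C: 0.264775.
By total probability, P(0.8 < X < 3.6) = 0.37·0.262382 + 0.44·0.20595 + 0.19·0.264775 = 0.238007.

0.238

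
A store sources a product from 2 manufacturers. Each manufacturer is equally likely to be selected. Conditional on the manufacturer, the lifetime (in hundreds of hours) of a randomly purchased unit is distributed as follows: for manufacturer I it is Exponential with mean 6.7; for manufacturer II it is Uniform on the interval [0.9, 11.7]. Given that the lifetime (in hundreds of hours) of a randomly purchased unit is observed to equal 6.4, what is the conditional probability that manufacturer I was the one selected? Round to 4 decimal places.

Likelihoods f(6.4 | ·): I: 0.0574218; II: 0.0925926.
Posterior ∝ prior × likelihood. Numerator for I: 0.5·0.0574218 = 0.0287109.
Normalizing constant: 0.5·0.0574218 + 0.5·0.0925926 = 0.0750072.
P(I | observation) = 0.0287109 / 0.0750072 = 0.382775.

0.3828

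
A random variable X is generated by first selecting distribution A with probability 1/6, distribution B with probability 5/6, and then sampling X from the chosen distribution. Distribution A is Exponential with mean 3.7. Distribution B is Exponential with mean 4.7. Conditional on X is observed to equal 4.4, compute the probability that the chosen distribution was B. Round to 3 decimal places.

0.835

Likelihoods f(4.4 | ·): A: 0.0822887; B: 0.0834312.
Posterior ∝ prior × likelihood. Numerator for B: 0.833333·0.0834312 = 0.069526.
Normalizing constant: 0.166667·0.0822887 + 0.833333·0.0834312 = 0.0832408.
P(B | observation) = 0.069526 / 0.0832408 = 0.83524.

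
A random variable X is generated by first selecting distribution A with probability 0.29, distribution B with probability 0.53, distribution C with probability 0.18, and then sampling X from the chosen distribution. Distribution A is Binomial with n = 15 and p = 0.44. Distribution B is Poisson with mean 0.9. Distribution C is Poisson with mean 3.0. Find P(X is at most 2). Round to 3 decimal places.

0.577

Conditional on each component, P(X ≤ 2): A: 0.0129635; B: 0.937143; C: 0.42319.
By total probability, P(X ≤ 2) = 0.29·0.0129635 + 0.53·0.937143 + 0.18·0.42319 = 0.576619.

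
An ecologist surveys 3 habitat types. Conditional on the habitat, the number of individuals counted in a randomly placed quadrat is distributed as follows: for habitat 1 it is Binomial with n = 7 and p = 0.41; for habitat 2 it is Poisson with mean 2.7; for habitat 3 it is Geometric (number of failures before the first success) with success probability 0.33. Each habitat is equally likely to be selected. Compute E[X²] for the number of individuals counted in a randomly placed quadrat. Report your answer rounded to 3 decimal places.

10.065

For each component E[X²] = Var + (mean)², giving 1: 9.9302; 2: 9.99; 3: 10.2746.
Overall E[X²] = 0.333333·9.9302 + 0.333333·9.99 + 0.333333·10.2746 = 10.0649.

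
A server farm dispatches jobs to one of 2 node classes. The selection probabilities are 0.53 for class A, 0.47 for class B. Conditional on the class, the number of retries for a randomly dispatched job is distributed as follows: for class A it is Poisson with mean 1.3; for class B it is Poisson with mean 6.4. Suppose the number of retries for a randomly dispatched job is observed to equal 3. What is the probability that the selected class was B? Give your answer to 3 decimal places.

Likelihoods P(X=3 | ·): A: 0.0997921; B: 0.0725945.
Posterior ∝ prior × likelihood. Numerator for B: 0.47·0.0725945 = 0.0341194.
Normalizing constant: 0.53·0.0997921 + 0.47·0.0725945 = 0.0870092.
P(B | observation) = 0.0341194 / 0.0870092 = 0.392136.

0.392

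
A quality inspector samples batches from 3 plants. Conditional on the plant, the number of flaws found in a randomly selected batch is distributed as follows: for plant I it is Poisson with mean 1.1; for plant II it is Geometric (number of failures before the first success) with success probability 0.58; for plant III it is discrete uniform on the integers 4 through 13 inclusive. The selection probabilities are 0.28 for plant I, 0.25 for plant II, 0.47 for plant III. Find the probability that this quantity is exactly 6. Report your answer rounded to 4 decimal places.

0.0480

Conditional on each plant, P(X = 6): I: 0.00081903; II: 0.00318364; III: 0.1.
By total probability, P(X = 6) = 0.28·0.00081903 + 0.25·0.00318364 + 0.47·0.1 = 0.0480252.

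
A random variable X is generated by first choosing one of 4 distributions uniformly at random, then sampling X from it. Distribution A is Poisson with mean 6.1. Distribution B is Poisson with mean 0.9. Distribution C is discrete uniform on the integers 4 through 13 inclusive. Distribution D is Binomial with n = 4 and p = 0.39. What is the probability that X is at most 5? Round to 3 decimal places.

Conditional on each component, P(X ≤ 5): A: 0.429754; B: 0.999657; C: 0.2; D: 1.
By total probability, P(X ≤ 5) = 0.25·0.429754 + 0.25·0.999657 + 0.25·0.2 + 0.25·1 = 0.657353.

0.657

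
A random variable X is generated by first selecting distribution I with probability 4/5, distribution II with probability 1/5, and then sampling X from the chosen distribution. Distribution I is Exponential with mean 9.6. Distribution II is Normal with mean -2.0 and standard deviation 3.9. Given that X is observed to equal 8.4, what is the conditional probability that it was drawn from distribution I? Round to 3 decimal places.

0.983

Likelihoods f(8.4 | ·): I: 0.0434231; II: 0.00292205.
Posterior ∝ prior × likelihood. Numerator for I: 0.8·0.0434231 = 0.0347385.
Normalizing constant: 0.8·0.0434231 + 0.2·0.00292205 = 0.0353229.
P(I | observation) = 0.0347385 / 0.0353229 = 0.983455.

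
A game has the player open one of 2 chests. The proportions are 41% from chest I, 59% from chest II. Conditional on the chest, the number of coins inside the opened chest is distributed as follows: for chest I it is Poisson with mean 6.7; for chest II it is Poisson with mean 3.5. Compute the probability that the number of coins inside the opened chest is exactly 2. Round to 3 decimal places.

Conditional on each chest, P(X = 2): I: 0.0276278; II: 0.184959.
By total probability, P(X = 2) = 0.41·0.0276278 + 0.59·0.184959 = 0.120453.

0.120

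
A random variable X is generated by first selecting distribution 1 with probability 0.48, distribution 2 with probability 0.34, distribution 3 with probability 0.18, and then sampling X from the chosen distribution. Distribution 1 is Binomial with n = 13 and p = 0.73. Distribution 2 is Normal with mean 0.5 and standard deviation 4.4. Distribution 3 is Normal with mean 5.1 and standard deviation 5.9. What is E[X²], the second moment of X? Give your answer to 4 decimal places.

62.0738

For each component E[X²] = Var + (mean)², giving 1: 92.6224; 2: 19.61; 3: 60.82.
Overall E[X²] = 0.48·92.6224 + 0.34·19.61 + 0.18·60.82 = 62.0738.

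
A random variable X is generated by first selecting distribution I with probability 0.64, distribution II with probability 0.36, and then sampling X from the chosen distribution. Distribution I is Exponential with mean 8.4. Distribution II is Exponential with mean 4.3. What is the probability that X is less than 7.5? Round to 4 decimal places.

0.6750

Conditional on each component, P(X < 7.5): I: 0.590516; II: 0.825213.
By total probability, P(X < 7.5) = 0.64·0.590516 + 0.36·0.825213 = 0.675007.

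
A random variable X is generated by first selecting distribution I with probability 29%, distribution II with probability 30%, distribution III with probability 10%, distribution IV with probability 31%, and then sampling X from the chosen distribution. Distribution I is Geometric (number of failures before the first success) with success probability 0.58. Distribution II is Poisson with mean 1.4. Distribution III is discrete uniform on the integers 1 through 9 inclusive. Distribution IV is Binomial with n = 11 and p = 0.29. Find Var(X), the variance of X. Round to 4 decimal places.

4.0558

Per component, I: μ=0.724138, E[X²]=1.77289; II: μ=1.4, E[X²]=3.36; III: μ=5, E[X²]=31.6667; IV: μ=3.19, E[X²]=12.441.
E[X] = 0.29·0.724138 + 0.3·1.4 + 0.1·5 + 0.31·3.19 = 2.1189.
E[X²] = 0.29·1.77289 + 0.3·3.36 + 0.1·31.6667 + 0.31·12.441 = 8.54551.
Var(X) = E[X²] − (E[X])² = 8.54551 − 4.48974 = 4.05578.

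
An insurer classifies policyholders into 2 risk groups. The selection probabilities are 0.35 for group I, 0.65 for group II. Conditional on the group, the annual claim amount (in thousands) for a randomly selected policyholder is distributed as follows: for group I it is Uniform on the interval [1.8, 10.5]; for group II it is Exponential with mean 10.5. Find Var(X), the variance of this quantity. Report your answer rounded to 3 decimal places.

78.175

Per component, I: μ=6.15, E[X²]=44.13; II: μ=10.5, E[X²]=220.5.
E[X] = 0.35·6.15 + 0.65·10.5 = 8.9775.
E[X²] = 0.35·44.13 + 0.65·220.5 = 158.771.
Var(X) = E[X²] − (E[X])² = 158.771 − 80.5955 = 78.175.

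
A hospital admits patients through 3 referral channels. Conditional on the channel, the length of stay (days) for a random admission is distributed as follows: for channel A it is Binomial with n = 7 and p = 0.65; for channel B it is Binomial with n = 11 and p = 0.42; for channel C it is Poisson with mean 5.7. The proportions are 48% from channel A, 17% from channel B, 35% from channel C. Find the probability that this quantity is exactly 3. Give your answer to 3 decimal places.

Conditional on each channel, P(X = 3): A: 0.144238; B: 0.156551; C: 0.103275.
By total probability, P(X = 3) = 0.48·0.144238 + 0.17·0.156551 + 0.35·0.103275 = 0.131994.

0.132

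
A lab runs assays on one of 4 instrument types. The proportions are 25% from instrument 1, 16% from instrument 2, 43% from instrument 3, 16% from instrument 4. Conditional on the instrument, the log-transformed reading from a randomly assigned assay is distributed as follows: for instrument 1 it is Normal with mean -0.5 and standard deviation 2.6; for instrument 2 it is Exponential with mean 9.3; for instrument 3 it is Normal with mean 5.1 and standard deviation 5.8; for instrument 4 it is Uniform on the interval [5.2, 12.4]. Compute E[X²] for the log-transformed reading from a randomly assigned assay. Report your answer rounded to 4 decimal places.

68.1604

For each component E[X²] = Var + (mean)², giving 1: 7.01; 2: 172.98; 3: 59.65; 4: 81.76.
Overall E[X²] = 0.25·7.01 + 0.16·172.98 + 0.43·59.65 + 0.16·81.76 = 68.1604.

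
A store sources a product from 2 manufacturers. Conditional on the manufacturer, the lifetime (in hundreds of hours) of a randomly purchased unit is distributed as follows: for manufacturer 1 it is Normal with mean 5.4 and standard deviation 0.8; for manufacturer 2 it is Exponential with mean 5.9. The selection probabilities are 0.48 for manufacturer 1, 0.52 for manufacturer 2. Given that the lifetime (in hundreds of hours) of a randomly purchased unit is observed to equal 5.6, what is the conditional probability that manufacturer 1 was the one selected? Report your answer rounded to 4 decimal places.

0.8718

Likelihoods f(5.6 | ·): 1: 0.483335; 2: 0.0656049.
Posterior ∝ prior × likelihood. Numerator for 1: 0.48·0.483335 = 0.232001.
Normalizing constant: 0.48·0.483335 + 0.52·0.0656049 = 0.266115.
P(1 | observation) = 0.232001 / 0.266115 = 0.871805.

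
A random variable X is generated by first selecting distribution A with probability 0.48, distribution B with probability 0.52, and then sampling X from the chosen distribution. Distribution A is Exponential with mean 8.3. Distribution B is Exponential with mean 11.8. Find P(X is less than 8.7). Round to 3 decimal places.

0.583

Conditional on each component, P(X < 8.7): A: 0.649429; B: 0.52159.
By total probability, P(X < 8.7) = 0.48·0.649429 + 0.52·0.52159 = 0.582953.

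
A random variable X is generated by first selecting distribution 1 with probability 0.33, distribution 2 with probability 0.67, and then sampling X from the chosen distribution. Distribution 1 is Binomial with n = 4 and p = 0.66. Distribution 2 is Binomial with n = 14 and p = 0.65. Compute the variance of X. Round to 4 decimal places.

Per component, 1: μ=2.64, E[X²]=7.8672; 2: μ=9.1, E[X²]=85.995.
E[X] = 0.33·2.64 + 0.67·9.1 = 6.9682.
E[X²] = 0.33·7.8672 + 0.67·85.995 = 60.2128.
Var(X) = E[X²] − (E[X])² = 60.2128 − 48.5558 = 11.657.

11.6570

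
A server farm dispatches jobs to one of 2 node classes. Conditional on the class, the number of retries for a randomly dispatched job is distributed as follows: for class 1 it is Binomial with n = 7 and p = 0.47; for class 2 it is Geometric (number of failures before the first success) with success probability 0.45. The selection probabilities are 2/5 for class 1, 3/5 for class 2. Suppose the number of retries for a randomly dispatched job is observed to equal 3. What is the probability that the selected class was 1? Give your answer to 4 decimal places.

Likelihoods P(X=3 | ·): 1: 0.286725; 2: 0.0748688.
Posterior ∝ prior × likelihood. Numerator for 1: 0.4·0.286725 = 0.11469.
Normalizing constant: 0.4·0.286725 + 0.6·0.0748688 = 0.159611.
P(1 | observation) = 0.11469 / 0.159611 = 0.718558.

0.7186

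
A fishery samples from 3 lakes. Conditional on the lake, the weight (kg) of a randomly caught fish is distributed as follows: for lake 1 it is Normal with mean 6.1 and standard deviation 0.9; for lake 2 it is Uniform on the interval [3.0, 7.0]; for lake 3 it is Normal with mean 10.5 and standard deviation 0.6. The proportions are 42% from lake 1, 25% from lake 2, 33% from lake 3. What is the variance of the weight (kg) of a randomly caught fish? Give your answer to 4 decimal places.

Per component, 1: μ=6.1, E[X²]=38.02; 2: μ=5, E[X²]=26.3333; 3: μ=10.5, E[X²]=110.61.
E[X] = 0.42·6.1 + 0.25·5 + 0.33·10.5 = 7.277.
E[X²] = 0.42·38.02 + 0.25·26.3333 + 0.33·110.61 = 59.053.
Var(X) = E[X²] − (E[X])² = 59.053 − 52.9547 = 6.0983.

6.0983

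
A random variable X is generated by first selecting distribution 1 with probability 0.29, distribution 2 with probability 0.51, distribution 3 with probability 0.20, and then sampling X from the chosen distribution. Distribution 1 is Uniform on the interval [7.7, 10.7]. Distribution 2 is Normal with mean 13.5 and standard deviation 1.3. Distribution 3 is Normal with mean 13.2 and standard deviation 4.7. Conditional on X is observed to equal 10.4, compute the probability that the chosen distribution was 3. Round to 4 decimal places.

0.1185

Likelihoods f(10.4 | ·): 1: 0.333333; 2: 0.0178724; 3: 0.0710795.
Posterior ∝ prior × likelihood. Numerator for 3: 0.2·0.0710795 = 0.0142159.
Normalizing constant: 0.29·0.333333 + 0.51·0.0178724 + 0.2·0.0710795 = 0.119997.
P(3 | observation) = 0.0142159 / 0.119997 = 0.118468.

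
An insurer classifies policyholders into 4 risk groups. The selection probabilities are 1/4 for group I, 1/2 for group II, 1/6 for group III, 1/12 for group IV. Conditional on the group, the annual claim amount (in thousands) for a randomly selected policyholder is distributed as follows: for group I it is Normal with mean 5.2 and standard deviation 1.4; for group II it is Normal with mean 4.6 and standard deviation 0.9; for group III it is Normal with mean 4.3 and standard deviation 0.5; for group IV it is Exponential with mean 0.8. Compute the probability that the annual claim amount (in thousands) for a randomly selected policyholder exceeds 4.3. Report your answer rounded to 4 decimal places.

0.5840

Conditional on each group, P(X > 4.3): I: 0.739842; II: 0.630559; III: 0.5; IV: 0.00463092.
By total probability, P(X > 4.3) = 0.25·0.739842 + 0.5·0.630559 + 0.166667·0.5 + 0.0833333·0.00463092 = 0.583959.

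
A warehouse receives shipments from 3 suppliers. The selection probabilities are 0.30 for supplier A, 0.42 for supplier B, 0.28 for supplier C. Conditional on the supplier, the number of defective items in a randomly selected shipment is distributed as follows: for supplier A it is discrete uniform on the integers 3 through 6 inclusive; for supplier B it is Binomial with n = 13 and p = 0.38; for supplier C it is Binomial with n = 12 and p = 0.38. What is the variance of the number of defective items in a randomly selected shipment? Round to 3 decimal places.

2.495

Per component, A: μ=4.5, E[X²]=21.5; B: μ=4.94, E[X²]=27.4664; C: μ=4.56, E[X²]=23.6208.
E[X] = 0.3·4.5 + 0.42·4.94 + 0.28·4.56 = 4.7016.
E[X²] = 0.3·21.5 + 0.42·27.4664 + 0.28·23.6208 = 24.5997.
Var(X) = E[X²] − (E[X])² = 24.5997 − 22.105 = 2.49467.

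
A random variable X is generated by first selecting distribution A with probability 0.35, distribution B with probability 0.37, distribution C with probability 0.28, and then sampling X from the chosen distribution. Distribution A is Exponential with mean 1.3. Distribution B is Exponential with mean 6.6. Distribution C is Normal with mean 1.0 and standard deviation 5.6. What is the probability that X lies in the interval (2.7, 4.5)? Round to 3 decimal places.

Conditional on each component, P(2.7 < X < 4.5): A: 0.0939338; B: 0.158557; C: 0.114742.
By total probability, P(2.7 < X < 4.5) = 0.35·0.0939338 + 0.37·0.158557 + 0.28·0.114742 = 0.123671.

0.124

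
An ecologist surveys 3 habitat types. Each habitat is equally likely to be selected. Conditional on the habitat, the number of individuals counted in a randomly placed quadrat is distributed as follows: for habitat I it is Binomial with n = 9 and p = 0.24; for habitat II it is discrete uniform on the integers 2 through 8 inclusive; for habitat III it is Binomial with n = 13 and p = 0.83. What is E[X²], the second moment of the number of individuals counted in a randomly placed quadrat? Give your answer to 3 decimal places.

For each component E[X²] = Var + (mean)², giving I: 6.3072; II: 29; III: 118.258.
Overall E[X²] = 0.333333·6.3072 + 0.333333·29 + 0.333333·118.258 = 51.1885.

51.189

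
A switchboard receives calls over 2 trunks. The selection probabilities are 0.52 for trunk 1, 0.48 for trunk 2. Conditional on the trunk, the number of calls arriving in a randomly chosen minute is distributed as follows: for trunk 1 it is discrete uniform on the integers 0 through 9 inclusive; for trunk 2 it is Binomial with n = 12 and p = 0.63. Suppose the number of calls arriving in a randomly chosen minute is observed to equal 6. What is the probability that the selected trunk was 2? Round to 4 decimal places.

Likelihoods P(X=6 | ·): 1: 0.1; 2: 0.148226.
Posterior ∝ prior × likelihood. Numerator for 2: 0.48·0.148226 = 0.0711487.
Normalizing constant: 0.52·0.1 + 0.48·0.148226 = 0.123149.
P(2 | observation) = 0.0711487 / 0.123149 = 0.577746.

0.5777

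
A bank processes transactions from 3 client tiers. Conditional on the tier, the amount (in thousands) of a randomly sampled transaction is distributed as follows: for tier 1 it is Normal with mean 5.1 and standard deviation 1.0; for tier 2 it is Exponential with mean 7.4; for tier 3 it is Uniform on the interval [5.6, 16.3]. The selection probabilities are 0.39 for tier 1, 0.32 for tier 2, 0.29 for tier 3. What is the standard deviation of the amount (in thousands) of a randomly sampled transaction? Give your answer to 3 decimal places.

5.136

Per component, 1: μ=5.1, E[X²]=27.01; 2: μ=7.4, E[X²]=109.52; 3: μ=10.95, E[X²]=129.443.
E[X] = 0.39·5.1 + 0.32·7.4 + 0.29·10.95 = 7.5325.
E[X²] = 0.39·27.01 + 0.32·109.52 + 0.29·129.443 = 83.1189.
Var(X) = E[X²] − (E[X])² = 83.1189 − 56.7386 = 26.3803.
SD(X) = √26.3803 = 5.13618.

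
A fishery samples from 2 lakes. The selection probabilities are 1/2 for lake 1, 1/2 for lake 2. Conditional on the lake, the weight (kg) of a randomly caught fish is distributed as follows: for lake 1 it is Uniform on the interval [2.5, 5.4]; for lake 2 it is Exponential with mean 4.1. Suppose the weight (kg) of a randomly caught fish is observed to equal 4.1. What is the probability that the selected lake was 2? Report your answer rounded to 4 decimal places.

0.2065

Likelihoods f(4.1 | ·): 1: 0.344828; 2: 0.0897267.
Posterior ∝ prior × likelihood. Numerator for 2: 0.5·0.0897267 = 0.0448633.
Normalizing constant: 0.5·0.344828 + 0.5·0.0897267 = 0.217277.
P(2 | observation) = 0.0448633 / 0.217277 = 0.20648.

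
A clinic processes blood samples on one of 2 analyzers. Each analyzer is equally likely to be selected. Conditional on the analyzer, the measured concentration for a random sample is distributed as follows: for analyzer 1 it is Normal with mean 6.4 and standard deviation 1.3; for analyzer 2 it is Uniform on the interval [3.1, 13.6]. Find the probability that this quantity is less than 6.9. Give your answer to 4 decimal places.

Conditional on each analyzer, P(X < 6.9): 1: 0.649739; 2: 0.361905.
By total probability, P(X < 6.9) = 0.5·0.649739 + 0.5·0.361905 = 0.505822.

0.5058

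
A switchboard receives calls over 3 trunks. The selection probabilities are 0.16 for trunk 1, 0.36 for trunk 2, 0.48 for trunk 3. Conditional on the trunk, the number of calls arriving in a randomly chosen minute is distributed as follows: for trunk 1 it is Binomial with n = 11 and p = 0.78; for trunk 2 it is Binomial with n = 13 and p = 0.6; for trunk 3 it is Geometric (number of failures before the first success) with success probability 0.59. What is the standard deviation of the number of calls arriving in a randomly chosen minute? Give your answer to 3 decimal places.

Per component, 1: μ=8.58, E[X²]=75.504; 2: μ=7.8, E[X²]=63.96; 3: μ=0.694915, E[X²]=1.66073.
E[X] = 0.16·8.58 + 0.36·7.8 + 0.48·0.694915 = 4.51436.
E[X²] = 0.16·75.504 + 0.36·63.96 + 0.48·1.66073 = 35.9034.
Var(X) = E[X²] − (E[X])² = 35.9034 − 20.3794 = 15.524.
SD(X) = √15.524 = 3.94004.

3.940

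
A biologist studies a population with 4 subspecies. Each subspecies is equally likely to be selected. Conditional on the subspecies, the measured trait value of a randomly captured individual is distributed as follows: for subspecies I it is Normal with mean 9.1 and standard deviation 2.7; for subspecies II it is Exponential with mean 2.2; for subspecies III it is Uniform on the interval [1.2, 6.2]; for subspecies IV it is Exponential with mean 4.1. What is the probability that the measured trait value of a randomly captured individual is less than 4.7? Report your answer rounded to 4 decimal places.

Conditional on each subspecies, P(X < 4.7): I: 0.0515899; II: 0.881917; III: 0.7; IV: 0.682203.
By total probability, P(X < 4.7) = 0.25·0.0515899 + 0.25·0.881917 + 0.25·0.7 + 0.25·0.682203 = 0.578927.

0.5789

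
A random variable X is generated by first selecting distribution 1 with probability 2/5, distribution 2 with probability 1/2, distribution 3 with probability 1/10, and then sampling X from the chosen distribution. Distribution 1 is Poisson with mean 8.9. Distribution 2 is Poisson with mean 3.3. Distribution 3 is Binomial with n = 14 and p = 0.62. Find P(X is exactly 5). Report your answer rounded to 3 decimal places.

0.089

Conditional on each component, P(X = 5): 1: 0.063467; 2: 0.120286; 3: 0.0303023.
By total probability, P(X = 5) = 0.4·0.063467 + 0.5·0.120286 + 0.1·0.0303023 = 0.0885602.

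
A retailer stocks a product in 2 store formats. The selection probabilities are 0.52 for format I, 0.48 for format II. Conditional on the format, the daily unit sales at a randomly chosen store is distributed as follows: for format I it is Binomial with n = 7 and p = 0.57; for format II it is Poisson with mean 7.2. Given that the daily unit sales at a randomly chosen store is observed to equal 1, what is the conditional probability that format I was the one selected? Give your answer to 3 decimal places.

Likelihoods P(X=1 | ·): I: 0.0252222; II: 0.00537542.
Posterior ∝ prior × likelihood. Numerator for I: 0.52·0.0252222 = 0.0131156.
Normalizing constant: 0.52·0.0252222 + 0.48·0.00537542 = 0.0156958.
P(I | observation) = 0.0131156 / 0.0156958 = 0.835612.

0.836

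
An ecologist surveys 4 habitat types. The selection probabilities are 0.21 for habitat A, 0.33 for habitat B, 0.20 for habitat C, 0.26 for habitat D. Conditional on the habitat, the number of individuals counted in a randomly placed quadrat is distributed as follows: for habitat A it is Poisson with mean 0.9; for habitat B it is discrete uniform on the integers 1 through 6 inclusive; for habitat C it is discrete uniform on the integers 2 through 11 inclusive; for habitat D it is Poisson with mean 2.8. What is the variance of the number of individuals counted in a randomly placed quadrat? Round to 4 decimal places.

6.8601

Per component, A: μ=0.9, E[X²]=1.71; B: μ=3.5, E[X²]=15.1667; C: μ=6.5, E[X²]=50.5; D: μ=2.8, E[X²]=10.64.
E[X] = 0.21·0.9 + 0.33·3.5 + 0.2·6.5 + 0.26·2.8 = 3.372.
E[X²] = 0.21·1.71 + 0.33·15.1667 + 0.2·50.5 + 0.26·10.64 = 18.2305.
Var(X) = E[X²] − (E[X])² = 18.2305 − 11.3704 = 6.86012.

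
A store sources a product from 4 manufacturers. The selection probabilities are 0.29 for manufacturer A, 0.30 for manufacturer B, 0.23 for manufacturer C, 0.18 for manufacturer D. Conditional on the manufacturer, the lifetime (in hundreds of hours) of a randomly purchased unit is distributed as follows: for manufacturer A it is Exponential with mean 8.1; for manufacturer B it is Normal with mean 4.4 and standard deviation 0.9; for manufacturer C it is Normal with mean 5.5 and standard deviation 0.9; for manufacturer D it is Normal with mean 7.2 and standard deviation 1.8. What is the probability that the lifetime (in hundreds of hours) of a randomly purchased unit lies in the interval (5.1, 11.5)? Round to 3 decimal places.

Conditional on each manufacturer, P(5.1 < X < 11.5): A: 0.291015; B: 0.21835; C: 0.671639; D: 0.869878.
By total probability, P(5.1 < X < 11.5) = 0.29·0.291015 + 0.3·0.21835 + 0.23·0.671639 + 0.18·0.869878 = 0.460955.

0.461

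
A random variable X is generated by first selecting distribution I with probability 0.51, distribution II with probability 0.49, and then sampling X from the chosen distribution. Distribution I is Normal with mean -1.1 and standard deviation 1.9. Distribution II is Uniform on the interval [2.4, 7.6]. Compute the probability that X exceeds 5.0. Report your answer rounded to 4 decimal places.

Conditional on each component, P(X > 5.0): I: 0.000662461; II: 0.5.
By total probability, P(X > 5.0) = 0.51·0.000662461 + 0.49·0.5 = 0.245338.

0.2453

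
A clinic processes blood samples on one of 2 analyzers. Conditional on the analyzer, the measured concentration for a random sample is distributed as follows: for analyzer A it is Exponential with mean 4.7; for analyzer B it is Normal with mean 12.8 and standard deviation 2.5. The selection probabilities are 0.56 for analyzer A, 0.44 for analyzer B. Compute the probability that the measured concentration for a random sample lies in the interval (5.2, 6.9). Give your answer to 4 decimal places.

0.0597

Conditional on each analyzer, P(5.2 < X < 6.9): A: 0.100387; B: 0.00795458.
By total probability, P(5.2 < X < 6.9) = 0.56·0.100387 + 0.44·0.00795458 = 0.0597167.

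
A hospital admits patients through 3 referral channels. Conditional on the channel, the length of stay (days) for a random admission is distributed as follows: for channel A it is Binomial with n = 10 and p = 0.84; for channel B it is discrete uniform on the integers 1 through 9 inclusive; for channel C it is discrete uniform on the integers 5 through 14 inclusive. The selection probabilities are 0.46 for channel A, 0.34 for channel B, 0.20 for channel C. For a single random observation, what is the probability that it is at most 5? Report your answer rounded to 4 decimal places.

0.2149

Conditional on each channel, P(X ≤ 5): A: 0.0130101; B: 0.555556; C: 0.1.
By total probability, P(X ≤ 5) = 0.46·0.0130101 + 0.34·0.555556 + 0.2·0.1 = 0.214874.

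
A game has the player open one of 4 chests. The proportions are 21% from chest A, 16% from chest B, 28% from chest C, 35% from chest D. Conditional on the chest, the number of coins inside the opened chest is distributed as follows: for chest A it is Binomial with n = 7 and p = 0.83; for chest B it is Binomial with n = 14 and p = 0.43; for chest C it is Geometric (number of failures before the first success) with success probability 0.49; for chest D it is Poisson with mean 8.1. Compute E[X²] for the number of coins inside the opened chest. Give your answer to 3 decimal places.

40.340

For each component E[X²] = Var + (mean)², giving A: 34.7438; B: 39.6718; C: 3.20741; D: 73.71.
Overall E[X²] = 0.21·34.7438 + 0.16·39.6718 + 0.28·3.20741 + 0.35·73.71 = 40.3403.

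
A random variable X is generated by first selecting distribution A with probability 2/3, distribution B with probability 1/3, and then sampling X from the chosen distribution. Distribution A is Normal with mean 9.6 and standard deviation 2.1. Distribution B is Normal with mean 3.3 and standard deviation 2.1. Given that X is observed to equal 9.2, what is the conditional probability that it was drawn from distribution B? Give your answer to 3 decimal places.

0.010

Likelihoods f(9.2 | ·): A: 0.186557; B: 0.00366991.
Posterior ∝ prior × likelihood. Numerator for B: 0.333333·0.00366991 = 0.0012233.
Normalizing constant: 0.666667·0.186557 + 0.333333·0.00366991 = 0.125595.
P(B | observation) = 0.0012233 / 0.125595 = 0.00974008.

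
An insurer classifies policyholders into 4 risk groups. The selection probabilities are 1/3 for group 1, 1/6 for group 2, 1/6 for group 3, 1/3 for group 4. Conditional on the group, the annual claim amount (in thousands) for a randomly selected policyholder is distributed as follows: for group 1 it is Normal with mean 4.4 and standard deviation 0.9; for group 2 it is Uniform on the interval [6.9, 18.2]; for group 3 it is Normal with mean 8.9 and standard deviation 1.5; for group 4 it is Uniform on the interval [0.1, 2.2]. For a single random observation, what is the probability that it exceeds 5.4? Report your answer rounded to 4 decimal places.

Conditional on each group, P(X > 5.4): 1: 0.13326; 2: 1; 3: 0.990185; 4: 0.
By total probability, P(X > 5.4) = 0.333333·0.13326 + 0.166667·1 + 0.166667·0.990185 + 0.333333·0 = 0.376118.

0.3761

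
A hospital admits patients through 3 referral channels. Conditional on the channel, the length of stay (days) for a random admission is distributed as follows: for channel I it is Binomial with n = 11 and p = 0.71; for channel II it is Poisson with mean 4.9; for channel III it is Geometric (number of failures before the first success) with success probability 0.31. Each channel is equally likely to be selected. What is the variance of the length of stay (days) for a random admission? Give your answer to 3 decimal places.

9.982

Per component, I: μ=7.81, E[X²]=63.261; II: μ=4.9, E[X²]=28.91; III: μ=2.22581, E[X²]=12.1342.
E[X] = 0.333333·7.81 + 0.333333·4.9 + 0.333333·2.22581 = 4.9786.
E[X²] = 0.333333·63.261 + 0.333333·28.91 + 0.333333·12.1342 = 34.7684.
Var(X) = E[X²] − (E[X])² = 34.7684 − 24.7865 = 9.98193.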